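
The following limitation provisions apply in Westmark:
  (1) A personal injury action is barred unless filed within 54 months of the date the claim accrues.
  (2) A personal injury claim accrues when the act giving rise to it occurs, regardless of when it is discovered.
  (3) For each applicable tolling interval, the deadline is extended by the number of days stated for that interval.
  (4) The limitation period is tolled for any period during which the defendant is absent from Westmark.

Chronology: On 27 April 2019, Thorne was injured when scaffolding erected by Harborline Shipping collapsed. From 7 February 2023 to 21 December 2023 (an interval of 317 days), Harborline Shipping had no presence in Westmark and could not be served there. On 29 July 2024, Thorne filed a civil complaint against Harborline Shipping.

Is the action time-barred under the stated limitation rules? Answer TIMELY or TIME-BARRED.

The claim accrued on 27 April 2019, when the wrongful act occurred.
54 months from 27 April 2019 is 27 October 2023.
Because the defendant's absence from the jurisdiction ran from 7 February 2023 to 21 December 2023, the deadline is extended by 317 days to 8 September 2024.
Filing on 29 July 2024 beat the 8 September 2024 deadline — the action is timely.

TIMELY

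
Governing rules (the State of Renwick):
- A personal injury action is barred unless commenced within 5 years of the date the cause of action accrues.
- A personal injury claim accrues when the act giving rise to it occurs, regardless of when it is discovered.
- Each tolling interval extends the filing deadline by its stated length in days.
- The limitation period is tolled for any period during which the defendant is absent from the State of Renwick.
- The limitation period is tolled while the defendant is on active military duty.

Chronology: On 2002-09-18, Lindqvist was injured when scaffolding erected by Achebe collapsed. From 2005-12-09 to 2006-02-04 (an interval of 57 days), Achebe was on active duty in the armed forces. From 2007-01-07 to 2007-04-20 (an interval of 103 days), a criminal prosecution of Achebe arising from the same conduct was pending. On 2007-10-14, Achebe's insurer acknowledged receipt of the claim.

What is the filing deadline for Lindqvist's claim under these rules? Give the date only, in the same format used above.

The claim accrued on 2002-09-18, when the wrongful act occurred.
5 years from 2002-09-18 is 2007-09-18.
Because the defendant's active military service ran from 2005-12-09 to 2006-02-04, the deadline is extended by 57 days to 2007-11-14.
No stated provision tolls the period for a criminal prosecution, so the interval from 2007-01-07 to 2007-04-20 has no effect on the deadline.
The other events in the timeline have no effect on the limitation period under the stated rules.

2007-11-14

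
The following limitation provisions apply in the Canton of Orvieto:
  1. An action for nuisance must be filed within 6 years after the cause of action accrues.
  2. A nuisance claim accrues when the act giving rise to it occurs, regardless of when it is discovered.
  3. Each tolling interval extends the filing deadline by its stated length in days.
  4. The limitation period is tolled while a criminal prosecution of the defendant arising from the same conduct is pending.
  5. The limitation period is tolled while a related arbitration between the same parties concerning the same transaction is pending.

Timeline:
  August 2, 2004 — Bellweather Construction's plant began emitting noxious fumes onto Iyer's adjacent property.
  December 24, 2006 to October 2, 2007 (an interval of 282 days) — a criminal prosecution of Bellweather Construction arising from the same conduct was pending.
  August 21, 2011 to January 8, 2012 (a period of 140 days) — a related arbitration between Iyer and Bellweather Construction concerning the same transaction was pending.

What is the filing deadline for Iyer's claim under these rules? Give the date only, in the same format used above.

The claim accrued on August 2, 2004, when the wrongful act occurred.
6 years from August 2, 2004 is August 2, 2010.
The period was tolled for 282 days by the pending criminal prosecution (December 24, 2006 to October 2, 2007), pushing the deadline to May 11, 2011.
The pending related arbitration starting August 21, 2011 came too late — the period had run on May 11, 2011 — and so does not extend the deadline.

May 11, 2011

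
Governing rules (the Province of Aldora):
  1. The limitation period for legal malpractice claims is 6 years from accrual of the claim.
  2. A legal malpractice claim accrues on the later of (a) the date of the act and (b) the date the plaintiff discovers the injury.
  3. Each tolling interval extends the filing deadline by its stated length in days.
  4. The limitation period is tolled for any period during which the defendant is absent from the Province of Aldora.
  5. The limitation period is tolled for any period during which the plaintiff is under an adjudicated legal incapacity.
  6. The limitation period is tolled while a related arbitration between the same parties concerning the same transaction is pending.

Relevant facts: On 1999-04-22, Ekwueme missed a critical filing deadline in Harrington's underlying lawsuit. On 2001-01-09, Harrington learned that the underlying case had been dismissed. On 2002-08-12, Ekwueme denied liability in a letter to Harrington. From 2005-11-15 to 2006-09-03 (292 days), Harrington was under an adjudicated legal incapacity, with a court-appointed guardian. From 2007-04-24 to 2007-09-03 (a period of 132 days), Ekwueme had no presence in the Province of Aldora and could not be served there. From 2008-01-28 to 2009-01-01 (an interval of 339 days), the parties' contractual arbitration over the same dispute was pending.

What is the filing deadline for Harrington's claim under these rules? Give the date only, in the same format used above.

2009-02-10

Because discovery on 2001-01-09 post-dates the 1999-04-22 act, accrual under the later-of rule falls on 2001-01-09.
The untolled deadline — 6 years after 2001-01-09 — is 2007-01-09.
The plaintiff's legal incapacity from 2005-11-15 to 2006-09-03 tolled the period for 292 days, extending the deadline to 2007-10-28.
Because the defendant's absence from the jurisdiction ran from 2007-04-24 to 2007-09-03, the deadline is extended by 132 days to 2008-03-08.
The pending related arbitration from 2008-01-28 to 2009-01-01 tolled the period for 339 days, extending the deadline to 2009-02-10.
Nothing else in the chronology tolls or restarts the period.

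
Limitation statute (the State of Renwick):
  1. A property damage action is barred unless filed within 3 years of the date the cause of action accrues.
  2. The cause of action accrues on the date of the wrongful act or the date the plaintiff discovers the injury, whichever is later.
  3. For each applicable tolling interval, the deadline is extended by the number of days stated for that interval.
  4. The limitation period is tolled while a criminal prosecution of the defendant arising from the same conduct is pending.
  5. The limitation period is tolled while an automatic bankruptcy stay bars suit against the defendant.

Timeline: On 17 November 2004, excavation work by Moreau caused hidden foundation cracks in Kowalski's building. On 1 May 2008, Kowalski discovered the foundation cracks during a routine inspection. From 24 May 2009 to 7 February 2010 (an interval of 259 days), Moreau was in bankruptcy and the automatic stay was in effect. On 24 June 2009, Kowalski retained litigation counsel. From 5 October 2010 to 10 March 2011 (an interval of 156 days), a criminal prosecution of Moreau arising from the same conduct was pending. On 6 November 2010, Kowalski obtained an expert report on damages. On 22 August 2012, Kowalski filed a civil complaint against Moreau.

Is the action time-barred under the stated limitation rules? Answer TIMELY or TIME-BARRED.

Taking the later of the act (17 November 2004) and discovery (1 May 2008), the claim accrued on 1 May 2008.
3 years from 1 May 2008 is 1 May 2011.
Because the automatic bankruptcy stay ran from 24 May 2009 to 7 February 2010, the deadline is extended by 259 days to 15 January 2012.
The pending criminal prosecution from 5 October 2010 to 10 March 2011 tolled the period for 156 days, extending the deadline to 19 June 2012.
None of the other events listed affects the running of the period under the stated rules.
Filing on 22 August 2012 missed the 19 June 2012 deadline — the action is time-barred.

TIME-BARRED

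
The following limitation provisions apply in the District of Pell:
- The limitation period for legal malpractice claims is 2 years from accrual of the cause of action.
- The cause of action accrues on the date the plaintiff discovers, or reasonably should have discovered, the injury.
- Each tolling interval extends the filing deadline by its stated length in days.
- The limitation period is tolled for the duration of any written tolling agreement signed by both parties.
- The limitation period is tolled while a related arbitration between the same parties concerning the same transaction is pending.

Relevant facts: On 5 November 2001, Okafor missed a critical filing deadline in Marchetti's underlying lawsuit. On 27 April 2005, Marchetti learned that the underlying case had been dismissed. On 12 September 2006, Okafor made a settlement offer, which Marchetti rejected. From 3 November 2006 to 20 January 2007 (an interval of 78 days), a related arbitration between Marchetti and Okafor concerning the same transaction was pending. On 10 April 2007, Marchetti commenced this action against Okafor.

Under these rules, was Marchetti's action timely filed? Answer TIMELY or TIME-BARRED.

Accrual is tied to discovery, so the period began on 27 April 2005 rather than on 5 November 2001 when the act occurred.
Adding the 2 years base period to 27 April 2005 gives a deadline of 27 April 2007, before any tolling.
The pending related arbitration from 3 November 2006 to 20 January 2007 tolled the period for 78 days, extending the deadline to 14 July 2007.
Nothing else in the chronology tolls or restarts the period.
Marchetti filed on 10 April 2007, before the 14 July 2007 deadline, so the action is timely.

TIMELY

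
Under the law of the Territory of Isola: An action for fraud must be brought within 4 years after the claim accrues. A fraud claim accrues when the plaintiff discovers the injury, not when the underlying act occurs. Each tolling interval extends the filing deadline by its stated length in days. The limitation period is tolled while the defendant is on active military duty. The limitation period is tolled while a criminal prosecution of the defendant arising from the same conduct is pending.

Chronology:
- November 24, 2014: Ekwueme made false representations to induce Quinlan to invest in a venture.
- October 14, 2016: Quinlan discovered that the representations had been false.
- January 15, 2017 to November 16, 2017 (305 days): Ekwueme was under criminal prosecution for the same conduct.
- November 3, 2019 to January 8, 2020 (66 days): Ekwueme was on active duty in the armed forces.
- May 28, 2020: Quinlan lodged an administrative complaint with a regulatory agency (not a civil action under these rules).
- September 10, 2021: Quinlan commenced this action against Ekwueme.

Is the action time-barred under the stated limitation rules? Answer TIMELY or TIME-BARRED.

Accrual is tied to discovery, so the period began on October 14, 2016 rather than on November 24, 2014 when the act occurred.
Adding the 4 years base period to October 14, 2016 gives a deadline of October 14, 2020, before any tolling.
Because the pending criminal prosecution ran from January 15, 2017 to November 16, 2017, the deadline is extended by 305 days to August 15, 2021.
The period was tolled for 66 days by the defendant's active military service (November 3, 2019 to January 8, 2020), pushing the deadline to October 20, 2021.
The other events in the timeline have no effect on the limitation period under the stated rules.
The September 10, 2021 filing precedes the October 20, 2021 deadline; the claim is timely.

TIMELY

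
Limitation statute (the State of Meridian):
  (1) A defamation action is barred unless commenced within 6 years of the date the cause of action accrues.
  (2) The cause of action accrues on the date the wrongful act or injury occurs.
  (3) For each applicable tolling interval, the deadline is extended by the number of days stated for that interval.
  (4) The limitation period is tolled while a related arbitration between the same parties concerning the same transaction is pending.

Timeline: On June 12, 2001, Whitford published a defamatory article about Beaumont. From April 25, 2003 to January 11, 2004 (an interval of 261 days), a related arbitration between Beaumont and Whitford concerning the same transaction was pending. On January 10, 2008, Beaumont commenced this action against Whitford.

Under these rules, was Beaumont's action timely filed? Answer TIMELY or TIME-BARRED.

The limitation period began to run on June 12, 2001.
6 years from June 12, 2001 is June 12, 2007.
Because the pending related arbitration ran from April 25, 2003 to January 11, 2004, the deadline is extended by 261 days to February 28, 2008.
Filing on January 10, 2008 beat the February 28, 2008 deadline — the action is timely.

TIMELY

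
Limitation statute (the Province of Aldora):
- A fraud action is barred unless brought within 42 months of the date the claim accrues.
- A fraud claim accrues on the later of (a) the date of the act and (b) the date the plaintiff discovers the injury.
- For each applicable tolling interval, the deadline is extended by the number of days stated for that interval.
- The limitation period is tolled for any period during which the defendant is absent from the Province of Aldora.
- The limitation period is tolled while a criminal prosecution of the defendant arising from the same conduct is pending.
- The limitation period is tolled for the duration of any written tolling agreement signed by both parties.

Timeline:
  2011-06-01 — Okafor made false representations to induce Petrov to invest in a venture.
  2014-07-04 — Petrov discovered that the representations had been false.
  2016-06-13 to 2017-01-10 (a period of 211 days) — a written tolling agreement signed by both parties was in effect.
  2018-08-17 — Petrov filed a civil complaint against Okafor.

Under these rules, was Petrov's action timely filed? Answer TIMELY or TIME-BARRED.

Because discovery on 2014-07-04 post-dates the 2011-06-01 act, accrual under the later-of rule falls on 2014-07-04.
Adding the 42 months base period to 2014-07-04 gives a deadline of 2018-01-04, before any tolling.
The written tolling agreement from 2016-06-13 to 2017-01-10 tolled the period for 211 days, extending the deadline to 2018-08-03.
Petrov filed on 2018-08-17, after the 2018-08-03 deadline, so the action is time-barred.

TIME-BARRED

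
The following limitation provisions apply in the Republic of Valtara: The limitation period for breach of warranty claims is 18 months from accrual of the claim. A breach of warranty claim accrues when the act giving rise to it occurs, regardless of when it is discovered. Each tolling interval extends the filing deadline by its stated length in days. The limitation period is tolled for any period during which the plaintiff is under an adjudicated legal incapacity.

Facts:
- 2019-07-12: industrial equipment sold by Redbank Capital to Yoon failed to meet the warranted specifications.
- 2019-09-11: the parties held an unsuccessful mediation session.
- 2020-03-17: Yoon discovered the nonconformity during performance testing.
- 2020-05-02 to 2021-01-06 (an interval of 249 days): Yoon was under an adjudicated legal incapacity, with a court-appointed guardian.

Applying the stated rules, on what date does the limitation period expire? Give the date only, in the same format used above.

2021-09-18

Because the rule ties accrual to occurrence, the claim accrued on 2019-07-12, not on the 2020-03-17 discovery date.
The untolled deadline — 18 months after 2019-07-12 — is 2021-01-12.
The period was tolled for 249 days by the plaintiff's legal incapacity (2020-05-02 to 2021-01-06), pushing the deadline to 2021-09-18.
None of the other events listed affects the running of the period under the stated rules.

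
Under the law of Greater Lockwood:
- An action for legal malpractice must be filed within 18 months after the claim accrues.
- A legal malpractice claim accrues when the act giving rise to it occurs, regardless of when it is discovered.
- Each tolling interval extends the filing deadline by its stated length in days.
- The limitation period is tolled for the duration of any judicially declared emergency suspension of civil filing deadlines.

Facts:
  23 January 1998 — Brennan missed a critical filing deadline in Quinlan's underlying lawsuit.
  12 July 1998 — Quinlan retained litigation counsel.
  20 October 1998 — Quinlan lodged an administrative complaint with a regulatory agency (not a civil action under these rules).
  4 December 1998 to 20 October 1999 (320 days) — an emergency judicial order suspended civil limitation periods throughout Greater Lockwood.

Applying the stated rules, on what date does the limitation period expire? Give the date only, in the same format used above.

The claim accrued on 23 January 1998, the date of the act.
The untolled deadline — 18 months after 23 January 1998 — is 23 July 1999.
Because the emergency suspension of filing deadlines ran from 4 December 1998 to 20 October 1999, the deadline is extended by 320 days to 7 June 2000.
None of the other events listed affects the running of the period under the stated rules.

7 June 2000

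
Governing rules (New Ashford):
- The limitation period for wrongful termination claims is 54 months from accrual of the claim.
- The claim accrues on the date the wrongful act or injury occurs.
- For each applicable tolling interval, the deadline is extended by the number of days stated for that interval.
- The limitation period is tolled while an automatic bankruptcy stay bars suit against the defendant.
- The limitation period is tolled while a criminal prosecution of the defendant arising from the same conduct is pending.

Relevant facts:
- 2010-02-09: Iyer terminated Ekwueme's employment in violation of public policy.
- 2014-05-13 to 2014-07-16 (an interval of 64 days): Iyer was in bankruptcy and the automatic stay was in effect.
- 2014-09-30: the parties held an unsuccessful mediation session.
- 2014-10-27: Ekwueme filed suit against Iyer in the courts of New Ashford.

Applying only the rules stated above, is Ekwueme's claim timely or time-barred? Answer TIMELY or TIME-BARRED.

The claim accrued on 2010-02-09, the date of the act.
Adding the 54 months base period to 2010-02-09 gives a deadline of 2014-08-09, before any tolling.
The period was tolled for 64 days by the automatic bankruptcy stay (2014-05-13 to 2014-07-16), pushing the deadline to 2014-10-12.
The other events in the timeline have no effect on the limitation period under the stated rules.
The 2014-10-27 filing falls after the 2014-10-12 deadline; the claim is time-barred.

TIME-BARRED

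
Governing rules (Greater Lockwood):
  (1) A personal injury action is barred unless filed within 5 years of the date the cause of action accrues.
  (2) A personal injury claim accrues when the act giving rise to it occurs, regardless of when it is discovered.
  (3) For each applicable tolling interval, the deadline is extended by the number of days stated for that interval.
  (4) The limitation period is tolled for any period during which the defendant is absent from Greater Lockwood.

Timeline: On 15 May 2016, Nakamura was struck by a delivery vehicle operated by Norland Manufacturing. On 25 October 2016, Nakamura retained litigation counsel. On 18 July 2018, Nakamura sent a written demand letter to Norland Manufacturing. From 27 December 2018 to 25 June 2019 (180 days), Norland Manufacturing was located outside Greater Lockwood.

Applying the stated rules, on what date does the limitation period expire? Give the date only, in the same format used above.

11 November 2021

The limitation period began to run on 15 May 2016.
5 years from 15 May 2016 is 15 May 2021.
The defendant's absence from the jurisdiction from 27 December 2018 to 25 June 2019 tolled the period for 180 days, extending the deadline to 11 November 2021.
The other events in the timeline have no effect on the limitation period under the stated rules.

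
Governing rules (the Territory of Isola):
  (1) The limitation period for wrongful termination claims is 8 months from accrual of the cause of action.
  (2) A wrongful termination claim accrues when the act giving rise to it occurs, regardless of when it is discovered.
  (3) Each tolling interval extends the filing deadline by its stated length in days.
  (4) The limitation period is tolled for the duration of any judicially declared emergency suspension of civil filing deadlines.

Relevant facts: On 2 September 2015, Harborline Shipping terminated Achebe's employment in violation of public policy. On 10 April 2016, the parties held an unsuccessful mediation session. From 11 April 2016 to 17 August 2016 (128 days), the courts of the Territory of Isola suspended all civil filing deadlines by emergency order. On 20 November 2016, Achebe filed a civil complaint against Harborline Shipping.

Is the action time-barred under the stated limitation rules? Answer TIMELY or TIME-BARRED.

The cause of action accrued on 2 September 2015, the date of the act.
8 months from 2 September 2015 is 2 May 2016.
The emergency suspension of filing deadlines from 11 April 2016 to 17 August 2016 tolled the period for 128 days, extending the deadline to 7 September 2016.
Nothing else in the chronology tolls or restarts the period.
Achebe filed on 20 November 2016, after the 7 September 2016 deadline, so the action is time-barred.

TIME-BARRED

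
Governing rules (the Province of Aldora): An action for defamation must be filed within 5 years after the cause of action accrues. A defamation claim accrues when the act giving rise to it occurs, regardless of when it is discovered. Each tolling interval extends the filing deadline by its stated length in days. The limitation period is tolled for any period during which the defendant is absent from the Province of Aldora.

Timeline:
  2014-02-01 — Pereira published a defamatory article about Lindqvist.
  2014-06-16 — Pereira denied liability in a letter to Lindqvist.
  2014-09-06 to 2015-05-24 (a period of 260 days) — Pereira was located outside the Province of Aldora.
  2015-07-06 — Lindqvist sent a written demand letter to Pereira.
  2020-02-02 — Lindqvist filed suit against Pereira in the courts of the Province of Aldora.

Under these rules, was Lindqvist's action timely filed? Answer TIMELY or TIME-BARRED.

The cause of action accrued on 2014-02-01, the date of the act.
5 years from 2014-02-01 is 2019-02-01.
Because the defendant's absence from the jurisdiction ran from 2014-09-06 to 2015-05-24, the deadline is extended by 260 days to 2019-10-19.
Nothing else in the chronology tolls or restarts the period.
Filing on 2020-02-02 missed the 2019-10-19 deadline — the action is time-barred.

TIME-BARRED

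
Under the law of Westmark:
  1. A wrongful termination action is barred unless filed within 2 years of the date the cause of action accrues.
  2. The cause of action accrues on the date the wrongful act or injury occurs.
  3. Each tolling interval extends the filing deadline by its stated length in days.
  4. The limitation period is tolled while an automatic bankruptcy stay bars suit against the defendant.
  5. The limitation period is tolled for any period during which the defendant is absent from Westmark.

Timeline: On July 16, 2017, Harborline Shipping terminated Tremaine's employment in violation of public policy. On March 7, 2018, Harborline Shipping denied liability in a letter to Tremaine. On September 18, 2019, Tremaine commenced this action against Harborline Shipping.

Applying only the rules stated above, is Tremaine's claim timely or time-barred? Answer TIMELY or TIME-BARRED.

The cause of action accrued on July 16, 2017, the date of the act.
2 years from July 16, 2017 is July 16, 2019.
The other events in the timeline have no effect on the limitation period under the stated rules.
Tremaine filed on September 18, 2019, after the July 16, 2019 deadline, so the action is time-barred.

TIME-BARRED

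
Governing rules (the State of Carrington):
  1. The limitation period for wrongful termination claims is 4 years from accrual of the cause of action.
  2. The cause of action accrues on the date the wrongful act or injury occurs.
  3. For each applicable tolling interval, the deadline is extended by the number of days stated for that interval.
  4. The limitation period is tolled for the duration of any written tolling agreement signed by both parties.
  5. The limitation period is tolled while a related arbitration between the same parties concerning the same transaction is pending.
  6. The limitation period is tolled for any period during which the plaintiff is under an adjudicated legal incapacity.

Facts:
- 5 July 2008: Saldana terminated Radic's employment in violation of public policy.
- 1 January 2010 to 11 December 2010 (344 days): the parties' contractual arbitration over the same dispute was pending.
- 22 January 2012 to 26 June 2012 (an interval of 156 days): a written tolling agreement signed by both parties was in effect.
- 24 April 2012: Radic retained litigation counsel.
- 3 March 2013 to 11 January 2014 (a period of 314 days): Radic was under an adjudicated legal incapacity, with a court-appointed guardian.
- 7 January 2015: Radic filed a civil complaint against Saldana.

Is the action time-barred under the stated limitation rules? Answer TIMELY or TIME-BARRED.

The limitation period began to run on 5 July 2008.
The untolled deadline — 4 years after 5 July 2008 — is 5 July 2012.
The pending related arbitration from 1 January 2010 to 11 December 2010 tolled the period for 344 days, extending the deadline to 14 June 2013.
The period was tolled for 156 days by the written tolling agreement (22 January 2012 to 26 June 2012), pushing the deadline to 17 November 2013.
The plaintiff's legal incapacity from 3 March 2013 to 11 January 2014 tolled the period for 314 days, extending the deadline to 27 September 2014.
Nothing else in the chronology tolls or restarts the period.
Radic filed on 7 January 2015, after the 27 September 2014 deadline, so the action is time-barred.

TIME-BARRED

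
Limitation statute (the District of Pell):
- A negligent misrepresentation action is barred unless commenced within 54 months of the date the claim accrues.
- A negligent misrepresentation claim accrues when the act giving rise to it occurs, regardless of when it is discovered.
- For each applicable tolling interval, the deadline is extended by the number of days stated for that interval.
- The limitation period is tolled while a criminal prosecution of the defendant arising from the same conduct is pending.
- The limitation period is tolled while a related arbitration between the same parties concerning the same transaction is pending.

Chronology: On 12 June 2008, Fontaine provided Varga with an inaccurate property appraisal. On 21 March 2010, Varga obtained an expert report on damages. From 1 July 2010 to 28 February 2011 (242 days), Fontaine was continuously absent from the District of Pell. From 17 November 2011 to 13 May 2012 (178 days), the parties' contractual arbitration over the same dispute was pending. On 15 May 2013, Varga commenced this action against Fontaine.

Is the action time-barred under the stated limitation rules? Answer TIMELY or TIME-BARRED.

TIMELY

The claim accrued on 12 June 2008, the date of the act.
The untolled deadline — 54 months after 12 June 2008 — is 12 December 2012.
The period was tolled for 178 days by the pending related arbitration (17 November 2011 to 13 May 2012), pushing the deadline to 8 June 2013.
No stated provision tolls the period for the defendant's absence, so the interval from 1 July 2010 to 28 February 2011 has no effect on the deadline.
None of the other events listed affects the running of the period under the stated rules.
The 15 May 2013 filing precedes the 8 June 2013 deadline; the claim is timely.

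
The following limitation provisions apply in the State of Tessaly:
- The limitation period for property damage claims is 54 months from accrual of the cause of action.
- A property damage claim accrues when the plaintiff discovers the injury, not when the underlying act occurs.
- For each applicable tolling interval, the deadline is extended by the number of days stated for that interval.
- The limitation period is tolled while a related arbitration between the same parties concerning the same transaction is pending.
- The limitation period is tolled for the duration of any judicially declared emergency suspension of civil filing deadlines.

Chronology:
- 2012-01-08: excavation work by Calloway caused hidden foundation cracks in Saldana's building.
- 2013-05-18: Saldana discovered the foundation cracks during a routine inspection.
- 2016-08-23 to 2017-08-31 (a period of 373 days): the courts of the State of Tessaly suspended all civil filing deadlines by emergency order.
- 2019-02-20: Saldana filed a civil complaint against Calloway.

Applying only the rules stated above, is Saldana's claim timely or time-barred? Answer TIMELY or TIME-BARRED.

TIME-BARRED

The claim did not accrue until Saldana discovered the injury on 2013-05-18; the 2012-01-08 act date does not start the clock under the stated rule.
Adding the 54 months base period to 2013-05-18 gives a deadline of 2017-11-18, before any tolling.
The period was tolled for 373 days by the emergency suspension of filing deadlines (2016-08-23 to 2017-08-31), pushing the deadline to 2018-11-26.
Saldana filed on 2019-02-20, after the 2018-11-26 deadline, so the action is time-barred.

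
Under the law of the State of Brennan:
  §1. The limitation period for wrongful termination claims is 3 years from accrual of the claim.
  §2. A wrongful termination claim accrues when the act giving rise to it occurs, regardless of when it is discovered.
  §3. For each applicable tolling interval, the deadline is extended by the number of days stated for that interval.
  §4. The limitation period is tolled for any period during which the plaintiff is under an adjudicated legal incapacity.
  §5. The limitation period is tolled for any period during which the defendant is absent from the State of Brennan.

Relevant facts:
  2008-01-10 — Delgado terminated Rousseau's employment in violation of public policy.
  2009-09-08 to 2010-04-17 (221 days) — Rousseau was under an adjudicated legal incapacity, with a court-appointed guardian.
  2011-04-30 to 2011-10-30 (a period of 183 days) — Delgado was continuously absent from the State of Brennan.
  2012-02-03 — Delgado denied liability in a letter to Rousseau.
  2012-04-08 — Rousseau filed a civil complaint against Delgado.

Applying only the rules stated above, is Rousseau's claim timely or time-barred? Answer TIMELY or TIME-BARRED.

The limitation period began to run on 2008-01-10.
The untolled deadline — 3 years after 2008-01-10 — is 2011-01-10.
Because the plaintiff's legal incapacity ran from 2009-09-08 to 2010-04-17, the deadline is extended by 221 days to 2011-08-19.
Because the defendant's absence from the jurisdiction ran from 2011-04-30 to 2011-10-30, the deadline is extended by 183 days to 2012-02-18.
None of the other events listed affects the running of the period under the stated rules.
Rousseau filed on 2012-04-08, after the 2012-02-18 deadline, so the action is time-barred.

TIME-BARRED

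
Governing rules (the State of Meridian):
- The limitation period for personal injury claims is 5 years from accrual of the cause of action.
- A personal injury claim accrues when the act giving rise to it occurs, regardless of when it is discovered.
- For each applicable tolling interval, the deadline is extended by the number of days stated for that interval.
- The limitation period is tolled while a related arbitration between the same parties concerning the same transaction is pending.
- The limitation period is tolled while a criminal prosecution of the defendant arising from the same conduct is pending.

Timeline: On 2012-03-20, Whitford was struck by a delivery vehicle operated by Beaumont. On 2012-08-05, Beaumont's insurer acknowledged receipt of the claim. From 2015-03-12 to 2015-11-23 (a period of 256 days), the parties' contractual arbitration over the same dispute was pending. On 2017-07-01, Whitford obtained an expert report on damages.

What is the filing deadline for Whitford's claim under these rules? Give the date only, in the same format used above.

The claim accrued on 2012-03-20, when the wrongful act occurred.
The untolled deadline — 5 years after 2012-03-20 — is 2017-03-20.
The pending related arbitration from 2015-03-12 to 2015-11-23 tolled the period for 256 days, extending the deadline to 2017-12-01.
The other events in the timeline have no effect on the limitation period under the stated rules.

2017-12-01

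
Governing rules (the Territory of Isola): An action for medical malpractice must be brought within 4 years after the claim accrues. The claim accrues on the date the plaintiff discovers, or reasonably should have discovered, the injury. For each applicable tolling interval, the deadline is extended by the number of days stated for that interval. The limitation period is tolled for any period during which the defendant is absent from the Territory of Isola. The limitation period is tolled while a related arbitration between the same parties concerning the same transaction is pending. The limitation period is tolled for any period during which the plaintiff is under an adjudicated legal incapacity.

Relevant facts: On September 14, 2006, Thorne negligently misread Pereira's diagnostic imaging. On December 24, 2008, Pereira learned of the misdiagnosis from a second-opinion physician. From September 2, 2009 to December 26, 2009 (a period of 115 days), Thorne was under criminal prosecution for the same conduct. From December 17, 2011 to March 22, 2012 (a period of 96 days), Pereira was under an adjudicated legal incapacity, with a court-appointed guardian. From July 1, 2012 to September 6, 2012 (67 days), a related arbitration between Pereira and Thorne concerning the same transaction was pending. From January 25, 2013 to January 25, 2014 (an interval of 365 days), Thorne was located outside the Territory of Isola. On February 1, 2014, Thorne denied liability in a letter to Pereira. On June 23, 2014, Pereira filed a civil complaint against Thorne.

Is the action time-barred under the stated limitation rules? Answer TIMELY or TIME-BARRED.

TIME-BARRED

Accrual is tied to discovery, so the period began on December 24, 2008 rather than on September 14, 2006 when the act occurred.
The untolled deadline — 4 years after December 24, 2008 — is December 24, 2012.
The plaintiff's legal incapacity from December 17, 2011 to March 22, 2012 tolled the period for 96 days, extending the deadline to March 30, 2013.
The pending related arbitration from July 1, 2012 to September 6, 2012 tolled the period for 67 days, extending the deadline to June 5, 2013.
Because the defendant's absence from the jurisdiction ran from January 25, 2013 to January 25, 2014, the deadline is extended by 365 days to June 5, 2014.
The pending criminal prosecution from September 2, 2009 to December 26, 2009 does not toll the period, because no stated rule makes a criminal prosecution a tolling event.
The other events in the timeline have no effect on the limitation period under the stated rules.
Filing on June 23, 2014 missed the June 5, 2014 deadline — the action is time-barred.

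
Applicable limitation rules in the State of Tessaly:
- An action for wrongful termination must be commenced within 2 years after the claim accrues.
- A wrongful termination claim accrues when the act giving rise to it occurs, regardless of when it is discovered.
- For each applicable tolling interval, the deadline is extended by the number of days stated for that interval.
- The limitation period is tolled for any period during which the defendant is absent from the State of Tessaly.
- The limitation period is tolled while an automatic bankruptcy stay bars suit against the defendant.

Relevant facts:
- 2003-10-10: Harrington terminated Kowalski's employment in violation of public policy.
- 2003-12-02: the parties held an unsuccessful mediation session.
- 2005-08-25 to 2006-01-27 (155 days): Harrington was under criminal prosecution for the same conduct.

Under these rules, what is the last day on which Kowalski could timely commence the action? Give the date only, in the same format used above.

2005-10-10

The claim accrued on 2003-10-10, the date of the act.
2 years from 2003-10-10 is 2005-10-10.
Although a criminal prosecution ran from 2005-08-25 to 2006-01-27, the stated rules do not make that a tolling event, so it is disregarded.
The other events in the timeline have no effect on the limitation period under the stated rules.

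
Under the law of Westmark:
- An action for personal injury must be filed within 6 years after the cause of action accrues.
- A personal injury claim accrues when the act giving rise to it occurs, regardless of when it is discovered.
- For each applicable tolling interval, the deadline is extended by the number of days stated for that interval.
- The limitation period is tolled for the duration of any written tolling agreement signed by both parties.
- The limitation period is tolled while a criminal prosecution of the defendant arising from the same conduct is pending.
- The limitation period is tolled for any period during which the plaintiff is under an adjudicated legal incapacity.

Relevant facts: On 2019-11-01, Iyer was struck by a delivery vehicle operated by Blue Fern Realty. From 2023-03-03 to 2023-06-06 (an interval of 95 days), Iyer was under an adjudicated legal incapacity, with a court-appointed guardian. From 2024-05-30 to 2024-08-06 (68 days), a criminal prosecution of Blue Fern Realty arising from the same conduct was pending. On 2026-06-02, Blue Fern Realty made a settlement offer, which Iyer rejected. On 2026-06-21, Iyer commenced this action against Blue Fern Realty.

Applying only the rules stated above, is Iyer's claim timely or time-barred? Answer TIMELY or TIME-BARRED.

The claim accrued on 2019-11-01, when the wrongful act occurred.
The untolled deadline — 6 years after 2019-11-01 — is 2025-11-01.
The period was tolled for 95 days by the plaintiff's legal incapacity (2023-03-03 to 2023-06-06), pushing the deadline to 2026-02-04.
The pending criminal prosecution from 2024-05-30 to 2024-08-06 tolled the period for 68 days, extending the deadline to 2026-04-13.
Nothing else in the chronology tolls or restarts the period.
Iyer filed on 2026-06-21, after the 2026-04-13 deadline, so the action is time-barred.

TIME-BARRED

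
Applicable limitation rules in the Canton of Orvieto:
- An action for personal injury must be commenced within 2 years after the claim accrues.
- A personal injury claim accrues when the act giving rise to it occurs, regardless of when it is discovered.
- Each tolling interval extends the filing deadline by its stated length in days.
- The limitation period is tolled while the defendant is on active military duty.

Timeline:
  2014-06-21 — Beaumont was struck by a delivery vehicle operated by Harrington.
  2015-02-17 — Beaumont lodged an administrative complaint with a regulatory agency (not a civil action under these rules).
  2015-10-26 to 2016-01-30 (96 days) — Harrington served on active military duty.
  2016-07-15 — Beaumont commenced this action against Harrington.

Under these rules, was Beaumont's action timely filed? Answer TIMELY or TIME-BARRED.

TIMELY

The limitation period began to run on 2014-06-21.
Adding the 2 years base period to 2014-06-21 gives a deadline of 2016-06-21, before any tolling.
The period was tolled for 96 days by the defendant's active military service (2015-10-26 to 2016-01-30), pushing the deadline to 2016-09-25.
The other events in the timeline have no effect on the limitation period under the stated rules.
The 2016-07-15 filing precedes the 2016-09-25 deadline; the claim is timely.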